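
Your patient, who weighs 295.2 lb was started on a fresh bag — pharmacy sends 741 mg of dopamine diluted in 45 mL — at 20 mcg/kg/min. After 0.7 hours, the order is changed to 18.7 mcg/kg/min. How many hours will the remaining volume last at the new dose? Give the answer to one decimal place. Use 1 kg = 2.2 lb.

Initial rate:
Weight = 295.2 lb ÷ 2.2 lb/kg = 134.1818 kg
Dose = 20 mcg/kg/min × 134.1818 kg = 2683.636 mcg/min
2683.636 mcg/min × 60 min/hr = 161018.2 mcg/hr
Concentration = 741 mg ÷ 45 mL = 16.46667 mg/mL = 16466.67 mcg/mL
Rate = 161018.2 mcg/hr ÷ 16466.67 mcg/mL = 9.778432 mL/hr
Volume infused so far = 9.778432 mL/hr × 0.7 hr = 6.844902 mL
Volume remaining = 45 − 6.844902 = 38.1551 mL
New rate:
Dose = 18.7 mcg/kg/min × 134.1818 kg = 2509.2 mcg/min
2509.2 mcg/min × 60 min/hr = 150552 mcg/hr
Rate = 150552 mcg/hr ÷ 16466.67 mcg/mL = 9.142834 mL/hr
Time remaining = 38.1551 mL ÷ 9.142834 mL/hr = 4.173224 hr

4.2 hours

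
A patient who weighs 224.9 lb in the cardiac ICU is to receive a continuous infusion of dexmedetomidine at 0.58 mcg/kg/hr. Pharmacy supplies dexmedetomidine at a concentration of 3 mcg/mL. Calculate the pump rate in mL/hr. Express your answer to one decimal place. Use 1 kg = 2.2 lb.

Weight = 224.9 lb ÷ 2.2 lb/kg = 102.2273 kg
Dose = 0.58 mcg/kg/hr × 102.2273 kg = 59.29182 mcg/hr
Rate = 59.29182 mcg/hr ÷ 3 mcg/mL = 19.76394 mL/hr

19.8 mL/hr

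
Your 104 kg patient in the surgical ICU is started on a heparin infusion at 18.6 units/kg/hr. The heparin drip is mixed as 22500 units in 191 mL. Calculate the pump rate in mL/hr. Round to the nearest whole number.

16 mL/hr

Dose = 18.6 units/kg/hr × 104 kg = 1934.4 units/hr
Concentration = 22500 units ÷ 191 mL = 117.801 units/mL
Rate = 1934.4 units/hr ÷ 117.801 units/mL = 16.42091 mL/hr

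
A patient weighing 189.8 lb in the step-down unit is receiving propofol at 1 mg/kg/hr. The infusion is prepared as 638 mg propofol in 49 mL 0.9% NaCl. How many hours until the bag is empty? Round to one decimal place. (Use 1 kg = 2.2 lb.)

7.4 hours

Weight = 189.8 lb ÷ 2.2 lb/kg = 86.27273 kg
Dose = 1 mg/kg/hr × 86.27273 kg = 86.27273 mg/hr
Concentration = 638 mg ÷ 49 mL = 13.02041 mg/mL
Rate = 86.27273 mg/hr ÷ 13.02041 mg/mL = 6.625962 mL/hr
Duration = 49 mL ÷ 6.625962 mL/hr = 7.395153 hr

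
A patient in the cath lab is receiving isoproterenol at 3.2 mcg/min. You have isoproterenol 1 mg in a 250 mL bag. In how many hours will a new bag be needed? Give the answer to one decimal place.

3.2 mcg/min × 60 min/hr = 192 mcg/hr
Concentration = 1 mg ÷ 250 mL = 0.004 mg/mL = 4 mcg/mL
Rate = 192 mcg/hr ÷ 4 mcg/mL = 48 mL/hr
Duration = 250 mL ÷ 48 mL/hr = 5.208333 hr

5.2 hours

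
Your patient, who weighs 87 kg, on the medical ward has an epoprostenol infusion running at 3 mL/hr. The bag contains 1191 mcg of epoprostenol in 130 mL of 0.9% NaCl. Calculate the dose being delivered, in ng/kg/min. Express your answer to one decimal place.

Concentration = 1191 mcg ÷ 130 mL = 9.161538 mcg/mL = 9161.538 ng/mL
Drug rate = 3 mL/hr × 9161.538 ng/mL = 27484.62 ng/hr
27484.62 ng/hr ÷ 60 min/hr = 458.0769 ng/min
458.0769 ng/min ÷ 87 kg = 5.265252 ng/kg/min

5.3 ng/kg/min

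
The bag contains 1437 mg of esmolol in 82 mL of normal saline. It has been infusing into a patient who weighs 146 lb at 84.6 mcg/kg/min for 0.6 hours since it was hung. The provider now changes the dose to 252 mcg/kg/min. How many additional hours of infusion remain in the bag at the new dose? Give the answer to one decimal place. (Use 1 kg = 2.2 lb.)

1.2 hours

Initial rate:
Weight = 146 lb ÷ 2.2 lb/kg = 66.36364 kg
Dose = 84.6 mcg/kg/min × 66.36364 kg = 5614.364 mcg/min
5614.364 mcg/min × 60 min/hr = 336861.8 mcg/hr
Concentration = 1437 mg ÷ 82 mL = 17.52439 mg/mL = 17524.39 mcg/mL
Rate = 336861.8 mcg/hr ÷ 17524.39 mcg/mL = 19.22246 mL/hr
Volume infused so far = 19.22246 mL/hr × 0.6 hr = 11.53347 mL
Volume remaining = 82 − 11.53347 = 70.46653 mL
New rate:
Dose = 252 mcg/kg/min × 66.36364 kg = 16723.64 mcg/min
16723.64 mcg/min × 60 min/hr = 1003418 mcg/hr
Rate = 1003418 mcg/hr ÷ 17524.39 mcg/mL = 57.25838 mL/hr
Time remaining = 70.46653 mL ÷ 57.25838 mL/hr = 1.230676 hr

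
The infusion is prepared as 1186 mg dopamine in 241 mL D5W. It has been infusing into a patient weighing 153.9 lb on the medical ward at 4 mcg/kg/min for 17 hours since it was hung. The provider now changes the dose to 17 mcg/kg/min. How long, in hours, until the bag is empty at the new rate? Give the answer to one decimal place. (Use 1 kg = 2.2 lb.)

12.6 hours

Initial rate:
Weight = 153.9 lb ÷ 2.2 lb/kg = 69.95455 kg
Dose = 4 mcg/kg/min × 69.95455 kg = 279.8182 mcg/min
279.8182 mcg/min × 60 min/hr = 16789.09 mcg/hr
Concentration = 1186 mg ÷ 241 mL = 4.921162 mg/mL = 4921.162 mcg/mL
Rate = 16789.09 mcg/hr ÷ 4921.162 mcg/mL = 3.411611 mL/hr
Volume infused so far = 3.411611 mL/hr × 17 hr = 57.99739 mL
Volume remaining = 241 − 57.99739 = 183.0026 mL
New rate:
Dose = 17 mcg/kg/min × 69.95455 kg = 1189.227 mcg/min
1189.227 mcg/min × 60 min/hr = 71353.64 mcg/hr
Rate = 71353.64 mcg/hr ÷ 4921.162 mcg/mL = 14.49935 mL/hr
Time remaining = 183.0026 mL ÷ 14.49935 mL/hr = 12.62144 hr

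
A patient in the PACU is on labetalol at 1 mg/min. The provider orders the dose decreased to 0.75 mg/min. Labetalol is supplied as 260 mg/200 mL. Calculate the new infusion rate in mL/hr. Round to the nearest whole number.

0.75 mg/min × 60 min/hr = 45 mg/hr
Concentration = 260 mg ÷ 200 mL = 1.3 mg/mL
Rate = 45 mg/hr ÷ 1.3 mg/mL = 34.61538 mL/hr

35 mL/hr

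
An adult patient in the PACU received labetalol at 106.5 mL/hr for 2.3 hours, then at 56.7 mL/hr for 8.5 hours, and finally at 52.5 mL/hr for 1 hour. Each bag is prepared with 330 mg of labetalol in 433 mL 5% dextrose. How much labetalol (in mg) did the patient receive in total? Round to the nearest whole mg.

594 mg

Concentration = 330 mg ÷ 433 mL = 0.7621247 mg/mL
Stage 1: 106.5 mL/hr × 2.3 hr = 244.95 mL → 244.95 mL × 0.7621247 mg/mL = 186.6824 mg
Stage 2: 56.7 mL/hr × 8.5 hr = 481.95 mL → 481.95 mL × 0.7621247 mg/mL = 367.306 mg
Stage 3: 52.5 mL/hr × 1 hr = 52.5 mL → 52.5 mL × 0.7621247 mg/mL = 40.01155 mg
Total = 186.6824 + 367.306 + 40.01155 = 594 mg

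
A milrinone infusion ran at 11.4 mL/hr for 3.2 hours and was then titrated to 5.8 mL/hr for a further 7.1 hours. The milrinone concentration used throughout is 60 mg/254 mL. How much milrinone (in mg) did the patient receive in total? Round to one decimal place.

18.3 mg

Concentration = 60 mg ÷ 254 mL = 0.2362205 mg/mL
Stage 1: 11.4 mL/hr × 3.2 hr = 36.48 mL → 36.48 mL × 0.2362205 mg/mL = 8.617323 mg
Stage 2: 5.8 mL/hr × 7.1 hr = 41.18 mL → 41.18 mL × 0.2362205 mg/mL = 9.727559 mg
Total = 8.617323 + 9.727559 = 18.34488 mg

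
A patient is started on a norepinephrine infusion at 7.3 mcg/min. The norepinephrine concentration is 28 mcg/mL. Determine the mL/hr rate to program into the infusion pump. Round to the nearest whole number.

7.3 mcg/min × 60 min/hr = 438 mcg/hr
Rate = 438 mcg/hr ÷ 28 mcg/mL = 15.64286 mL/hr

16 mL/hr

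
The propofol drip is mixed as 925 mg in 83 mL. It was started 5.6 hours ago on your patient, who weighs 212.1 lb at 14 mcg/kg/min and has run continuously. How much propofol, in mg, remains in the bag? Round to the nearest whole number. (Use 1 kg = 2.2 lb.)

Weight = 212.1 lb ÷ 2.2 lb/kg = 96.40909 kg
Dose = 14 mcg/kg/min × 96.40909 kg = 1349.727 mcg/min
1349.727 mcg/min × 60 min/hr = 80983.64 mcg/hr
Concentration = 925 mg ÷ 83 mL = 11.14458 mg/mL = 11144.58 mcg/mL
Rate = 80983.64 mcg/hr ÷ 11144.58 mcg/mL = 7.26664 mL/hr
Volume infused = 7.26664 mL/hr × 5.6 hr = 40.69318 mL
Volume remaining = 83 − 40.69318 = 42.30682 mL
Drug remaining = 42.30682 mL × 11144.58 mcg/mL = 471491.6 mcg = 471.4916 mg

471 mg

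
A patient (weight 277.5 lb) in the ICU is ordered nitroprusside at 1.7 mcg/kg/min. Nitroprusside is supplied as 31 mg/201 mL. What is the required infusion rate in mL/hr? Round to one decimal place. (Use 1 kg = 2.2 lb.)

Weight = 277.5 lb ÷ 2.2 lb/kg = 126.1364 kg
Dose = 1.7 mcg/kg/min × 126.1364 kg = 214.4318 mcg/min
214.4318 mcg/min × 60 min/hr = 12865.91 mcg/hr
Concentration = 31 mg ÷ 201 mL = 0.1542289 mg/mL = 154.2289 mcg/mL
Rate = 12865.91 mcg/hr ÷ 154.2289 mcg/mL = 83.42089 mL/hr

83.4 mL/hr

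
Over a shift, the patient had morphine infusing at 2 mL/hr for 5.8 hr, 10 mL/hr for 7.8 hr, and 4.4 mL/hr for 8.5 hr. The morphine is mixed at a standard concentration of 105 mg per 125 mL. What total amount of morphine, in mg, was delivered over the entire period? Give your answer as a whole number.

Concentration = 105 mg ÷ 125 mL = 0.84 mg/mL
Stage 1: 2 mL/hr × 5.8 hr = 11.6 mL → 11.6 mL × 0.84 mg/mL = 9.744 mg
Stage 2: 10 mL/hr × 7.8 hr = 78 mL → 78 mL × 0.84 mg/mL = 65.52 mg
Stage 3: 4.4 mL/hr × 8.5 hr = 37.4 mL → 37.4 mL × 0.84 mg/mL = 31.416 mg
Total = 9.744 + 65.52 + 31.416 = 106.68 mg

107 mg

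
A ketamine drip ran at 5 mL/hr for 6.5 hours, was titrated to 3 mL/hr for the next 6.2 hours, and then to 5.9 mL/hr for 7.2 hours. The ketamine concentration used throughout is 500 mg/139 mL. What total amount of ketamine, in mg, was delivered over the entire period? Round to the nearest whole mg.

Concentration = 500 mg ÷ 139 mL = 3.597122 mg/mL
Stage 1: 5 mL/hr × 6.5 hr = 32.5 mL → 32.5 mL × 3.597122 mg/mL = 116.9065 mg
Stage 2: 3 mL/hr × 6.2 hr = 18.6 mL → 18.6 mL × 3.597122 mg/mL = 66.90647 mg
Stage 3: 5.9 mL/hr × 7.2 hr = 42.48 mL → 42.48 mL × 3.597122 mg/mL = 152.8058 mg
Total = 116.9065 + 66.90647 + 152.8058 = 336.6187 mg

337 mg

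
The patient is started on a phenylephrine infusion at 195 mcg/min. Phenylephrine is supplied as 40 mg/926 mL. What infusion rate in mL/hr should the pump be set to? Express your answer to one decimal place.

195 mcg/min × 60 min/hr = 11700 mcg/hr
Concentration = 40 mg ÷ 926 mL = 0.04319654 mg/mL = 43.19654 mcg/mL
Rate = 11700 mcg/hr ÷ 43.19654 mcg/mL = 270.855 mL/hr

270.9 mL/hr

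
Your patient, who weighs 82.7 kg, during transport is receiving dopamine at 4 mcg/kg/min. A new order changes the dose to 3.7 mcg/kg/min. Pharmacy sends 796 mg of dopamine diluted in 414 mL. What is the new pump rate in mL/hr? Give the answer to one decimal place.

Dose = 3.7 mcg/kg/min × 82.7 kg = 305.99 mcg/min
305.99 mcg/min × 60 min/hr = 18359.4 mcg/hr
Concentration = 796 mg ÷ 414 mL = 1.922705 mg/mL = 1922.705 mcg/mL
Rate = 18359.4 mcg/hr ÷ 1922.705 mcg/mL = 9.548733 mL/hr

9.5 mL/hr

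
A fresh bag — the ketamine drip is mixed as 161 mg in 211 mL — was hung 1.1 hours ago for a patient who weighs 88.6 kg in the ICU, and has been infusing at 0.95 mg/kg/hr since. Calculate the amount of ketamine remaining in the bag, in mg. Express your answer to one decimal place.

68.4 mg

Dose = 0.95 mg/kg/hr × 88.6 kg = 84.17 mg/hr
Concentration = 161 mg ÷ 211 mL = 0.7630332 mg/mL
Rate = 84.17 mg/hr ÷ 0.7630332 mg/mL = 110.3098 mL/hr
Volume infused = 110.3098 mL/hr × 1.1 hr = 121.3407 mL
Volume remaining = 211 − 121.3407 = 89.65927 mL
Drug remaining = 89.65927 mL × 0.7630332 mg/mL = 68.413 mg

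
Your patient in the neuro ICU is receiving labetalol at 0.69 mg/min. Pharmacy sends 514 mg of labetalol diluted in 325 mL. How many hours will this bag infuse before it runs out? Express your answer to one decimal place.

12.4 hours

0.69 mg/min × 60 min/hr = 41.4 mg/hr
Concentration = 514 mg ÷ 325 mL = 1.581538 mg/mL
Rate = 41.4 mg/hr ÷ 1.581538 mg/mL = 26.17704 mL/hr
Duration = 325 mL ÷ 26.17704 mL/hr = 12.41546 hr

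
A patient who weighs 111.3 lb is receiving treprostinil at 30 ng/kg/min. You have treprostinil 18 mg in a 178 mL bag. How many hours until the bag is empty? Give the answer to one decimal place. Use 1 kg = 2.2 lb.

197.7 hours

Weight = 111.3 lb ÷ 2.2 lb/kg = 50.59091 kg
Dose = 30 ng/kg/min × 50.59091 kg = 1517.727 ng/min
1517.727 ng/min × 60 min/hr = 91063.64 ng/hr
Concentration = 18 mg ÷ 178 mL = 0.1011236 mg/mL = 101123.6 ng/mL
Rate = 91063.64 ng/hr ÷ 101123.6 ng/mL = 0.9005182 mL/hr
Duration = 178 mL ÷ 0.9005182 mL/hr = 197.664 hr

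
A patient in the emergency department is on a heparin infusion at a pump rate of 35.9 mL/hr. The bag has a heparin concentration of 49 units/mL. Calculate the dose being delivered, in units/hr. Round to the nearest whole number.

Drug rate = 35.9 mL/hr × 49 units/mL = 1759.1 units/hr

1759 units/hr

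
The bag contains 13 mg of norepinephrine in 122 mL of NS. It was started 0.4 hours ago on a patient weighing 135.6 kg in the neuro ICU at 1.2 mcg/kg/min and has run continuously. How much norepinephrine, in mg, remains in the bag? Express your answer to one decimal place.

9.1 mg

Dose = 1.2 mcg/kg/min × 135.6 kg = 162.72 mcg/min
162.72 mcg/min × 60 min/hr = 9763.2 mcg/hr
Concentration = 13 mg ÷ 122 mL = 0.1065574 mg/mL = 106.5574 mcg/mL
Rate = 9763.2 mcg/hr ÷ 106.5574 mcg/mL = 91.62388 mL/hr
Volume infused = 91.62388 mL/hr × 0.4 hr = 36.64955 mL
Volume remaining = 122 − 36.64955 = 85.35045 mL
Drug remaining = 85.35045 mL × 106.5574 mcg/mL = 9094.72 mcg = 9.09472 mg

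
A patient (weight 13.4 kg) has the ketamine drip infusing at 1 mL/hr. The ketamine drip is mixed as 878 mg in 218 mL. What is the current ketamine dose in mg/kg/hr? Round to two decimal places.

Concentration = 878 mg ÷ 218 mL = 4.027523 mg/mL
Drug rate = 1 mL/hr × 4.027523 mg/mL = 4.027523 mg/hr
4.027523 mg/hr ÷ 13.4 kg = 0.3005614 mg/kg/hr

0.30 mg/kg/hr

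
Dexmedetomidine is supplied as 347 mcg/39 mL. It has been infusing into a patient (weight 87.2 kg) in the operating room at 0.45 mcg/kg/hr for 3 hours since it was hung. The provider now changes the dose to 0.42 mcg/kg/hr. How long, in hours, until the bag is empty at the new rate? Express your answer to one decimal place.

Initial rate:
Dose = 0.45 mcg/kg/hr × 87.2 kg = 39.24 mcg/hr
Concentration = 347 mcg ÷ 39 mL = 8.897436 mcg/mL
Rate = 39.24 mcg/hr ÷ 8.897436 mcg/mL = 4.410259 mL/hr
Volume infused so far = 4.410259 mL/hr × 3 hr = 13.23078 mL
Volume remaining = 39 − 13.23078 = 25.76922 mL
New rate:
Dose = 0.42 mcg/kg/hr × 87.2 kg = 36.624 mcg/hr
Rate = 36.624 mcg/hr ÷ 8.897436 mcg/mL = 4.116242 mL/hr
Time remaining = 25.76922 mL ÷ 4.116242 mL/hr = 6.260376 hr

6.3 hours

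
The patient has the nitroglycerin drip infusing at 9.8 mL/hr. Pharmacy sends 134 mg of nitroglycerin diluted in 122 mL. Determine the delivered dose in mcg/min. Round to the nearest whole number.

179 mcg/min

Concentration = 134 mg ÷ 122 mL = 1.098361 mg/mL = 1098.361 mcg/mL
Drug rate = 9.8 mL/hr × 1098.361 mcg/mL = 10763.93 mcg/hr
10763.93 mcg/hr ÷ 60 min/hr = 179.3989 mcg/min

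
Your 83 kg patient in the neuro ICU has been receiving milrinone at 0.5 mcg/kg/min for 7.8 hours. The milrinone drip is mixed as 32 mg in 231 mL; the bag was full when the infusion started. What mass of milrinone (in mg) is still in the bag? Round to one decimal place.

Dose = 0.5 mcg/kg/min × 83 kg = 41.5 mcg/min
41.5 mcg/min × 60 min/hr = 2490 mcg/hr
Concentration = 32 mg ÷ 231 mL = 0.1385281 mg/mL = 138.5281 mcg/mL
Rate = 2490 mcg/hr ÷ 138.5281 mcg/mL = 17.97469 mL/hr
Volume infused = 17.97469 mL/hr × 7.8 hr = 140.2026 mL
Volume remaining = 231 − 140.2026 = 90.79744 mL
Drug remaining = 90.79744 mL × 138.5281 mcg/mL = 12578 mcg = 12.578 mg

12.6 mg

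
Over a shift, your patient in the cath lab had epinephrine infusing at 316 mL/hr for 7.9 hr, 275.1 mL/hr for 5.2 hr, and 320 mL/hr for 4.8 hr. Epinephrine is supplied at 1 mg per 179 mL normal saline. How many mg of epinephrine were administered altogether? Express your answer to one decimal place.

Concentration = 1 mg ÷ 179 mL = 0.005586592 mg/mL
Stage 1: 316 mL/hr × 7.9 hr = 2496.4 mL → 2496.4 mL × 0.005586592 mg/mL = 13.94637 mg
Stage 2: 275.1 mL/hr × 5.2 hr = 1430.52 mL → 1430.52 mL × 0.005586592 mg/mL = 7.991732 mg
Stage 3: 320 mL/hr × 4.8 hr = 1536 mL → 1536 mL × 0.005586592 mg/mL = 8.581006 mg
Total = 13.94637 + 7.991732 + 8.581006 = 30.51911 mg

30.5 mg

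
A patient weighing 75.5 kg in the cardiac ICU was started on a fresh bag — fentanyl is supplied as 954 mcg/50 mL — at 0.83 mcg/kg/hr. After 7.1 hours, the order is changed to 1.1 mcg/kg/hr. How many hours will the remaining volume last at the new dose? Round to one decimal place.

6.1 hours

Initial rate:
Dose = 0.83 mcg/kg/hr × 75.5 kg = 62.665 mcg/hr
Concentration = 954 mcg ÷ 50 mL = 19.08 mcg/mL
Rate = 62.665 mcg/hr ÷ 19.08 mcg/mL = 3.284329 mL/hr
Volume infused so far = 3.284329 mL/hr × 7.1 hr = 23.31874 mL
Volume remaining = 50 − 23.31874 = 26.68126 mL
New rate:
Dose = 1.1 mcg/kg/hr × 75.5 kg = 83.05 mcg/hr
Rate = 83.05 mcg/hr ÷ 19.08 mcg/mL = 4.352725 mL/hr
Time remaining = 26.68126 mL ÷ 4.352725 mL/hr = 6.129783 hr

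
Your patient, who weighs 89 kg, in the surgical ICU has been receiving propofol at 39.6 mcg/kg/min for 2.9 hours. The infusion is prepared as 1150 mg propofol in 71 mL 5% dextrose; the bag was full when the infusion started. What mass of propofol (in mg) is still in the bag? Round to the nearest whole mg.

537 mg

Dose = 39.6 mcg/kg/min × 89 kg = 3524.4 mcg/min
3524.4 mcg/min × 60 min/hr = 211464 mcg/hr
Concentration = 1150 mg ÷ 71 mL = 16.19718 mg/mL = 16197.18 mcg/mL
Rate = 211464 mcg/hr ÷ 16197.18 mcg/mL = 13.0556 mL/hr
Volume infused = 13.0556 mL/hr × 2.9 hr = 37.86125 mL
Volume remaining = 71 − 37.86125 = 33.13875 mL
Drug remaining = 33.13875 mL × 16197.18 mcg/mL = 536754.4 mcg = 536.7544 mg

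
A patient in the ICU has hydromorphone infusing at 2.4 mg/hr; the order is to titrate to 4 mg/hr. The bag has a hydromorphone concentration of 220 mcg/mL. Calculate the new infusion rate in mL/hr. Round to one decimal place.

18.2 mL/hr

Concentration = 220 mcg/mL = 0.22 mg/mL
Rate = 4 mg/hr ÷ 0.22 mg/mL = 18.18182 mL/hr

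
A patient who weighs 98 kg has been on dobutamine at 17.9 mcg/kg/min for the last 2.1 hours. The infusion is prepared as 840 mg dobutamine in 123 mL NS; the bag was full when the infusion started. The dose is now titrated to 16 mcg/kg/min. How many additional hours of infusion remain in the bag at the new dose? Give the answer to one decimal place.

Initial rate:
Dose = 17.9 mcg/kg/min × 98 kg = 1754.2 mcg/min
1754.2 mcg/min × 60 min/hr = 105252 mcg/hr
Concentration = 840 mg ÷ 123 mL = 6.829268 mg/mL = 6829.268 mcg/mL
Rate = 105252 mcg/hr ÷ 6829.268 mcg/mL = 15.4119 mL/hr
Volume infused so far = 15.4119 mL/hr × 2.1 hr = 32.36499 mL
Volume remaining = 123 − 32.36499 = 90.63501 mL
New rate:
Dose = 16 mcg/kg/min × 98 kg = 1568 mcg/min
1568 mcg/min × 60 min/hr = 94080 mcg/hr
Rate = 94080 mcg/hr ÷ 6829.268 mcg/mL = 13.776 mL/hr
Time remaining = 90.63501 mL ÷ 13.776 mL/hr = 6.579196 hr

6.6 hours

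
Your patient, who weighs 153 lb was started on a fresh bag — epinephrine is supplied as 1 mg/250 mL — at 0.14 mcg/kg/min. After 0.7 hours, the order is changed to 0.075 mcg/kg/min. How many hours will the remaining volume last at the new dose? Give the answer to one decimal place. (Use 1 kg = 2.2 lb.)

Initial rate:
Weight = 153 lb ÷ 2.2 lb/kg = 69.54545 kg
Dose = 0.14 mcg/kg/min × 69.54545 kg = 9.736364 mcg/min
9.736364 mcg/min × 60 min/hr = 584.1818 mcg/hr
Concentration = 1 mg ÷ 250 mL = 0.004 mg/mL = 4 mcg/mL
Rate = 584.1818 mcg/hr ÷ 4 mcg/mL = 146.0455 mL/hr
Volume infused so far = 146.0455 mL/hr × 0.7 hr = 102.2318 mL
Volume remaining = 250 − 102.2318 = 147.7682 mL
New rate:
Dose = 0.075 mcg/kg/min × 69.54545 kg = 5.215909 mcg/min
5.215909 mcg/min × 60 min/hr = 312.9545 mcg/hr
Rate = 312.9545 mcg/hr ÷ 4 mcg/mL = 78.23864 mL/hr
Time remaining = 147.7682 mL ÷ 78.23864 mL/hr = 1.888686 hr

1.9 hours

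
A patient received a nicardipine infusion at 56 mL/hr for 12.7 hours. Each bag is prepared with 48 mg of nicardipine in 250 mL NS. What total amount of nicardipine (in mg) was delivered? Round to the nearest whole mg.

Concentration = 48 mg ÷ 250 mL = 0.192 mg/mL
Drug rate = 56 mL/hr × 0.192 mg/mL = 10.752 mg/hr
Total = 10.752 mg/hr × 12.7 hr = 136.5504 mg

137 mg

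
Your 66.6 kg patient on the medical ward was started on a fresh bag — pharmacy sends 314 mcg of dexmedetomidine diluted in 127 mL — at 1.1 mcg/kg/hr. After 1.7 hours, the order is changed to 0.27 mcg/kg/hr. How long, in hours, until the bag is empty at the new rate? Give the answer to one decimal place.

Initial rate:
Dose = 1.1 mcg/kg/hr × 66.6 kg = 73.26 mcg/hr
Concentration = 314 mcg ÷ 127 mL = 2.472441 mcg/mL
Rate = 73.26 mcg/hr ÷ 2.472441 mcg/mL = 29.63064 mL/hr
Volume infused so far = 29.63064 mL/hr × 1.7 hr = 50.37208 mL
Volume remaining = 127 − 50.37208 = 76.62792 mL
New rate:
Dose = 0.27 mcg/kg/hr × 66.6 kg = 17.982 mcg/hr
Rate = 17.982 mcg/hr ÷ 2.472441 mcg/mL = 7.272975 mL/hr
Time remaining = 76.62792 mL ÷ 7.272975 mL/hr = 10.53598 hr

10.5 hours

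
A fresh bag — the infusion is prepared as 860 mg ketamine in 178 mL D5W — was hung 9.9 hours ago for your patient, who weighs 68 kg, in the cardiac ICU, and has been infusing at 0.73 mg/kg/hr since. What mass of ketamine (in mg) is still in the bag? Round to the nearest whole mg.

369 mg

Dose = 0.73 mg/kg/hr × 68 kg = 49.64 mg/hr
Concentration = 860 mg ÷ 178 mL = 4.831461 mg/mL
Rate = 49.64 mg/hr ÷ 4.831461 mg/mL = 10.27433 mL/hr
Volume infused = 10.27433 mL/hr × 9.9 hr = 101.7158 mL
Volume remaining = 178 − 101.7158 = 76.28418 mL
Drug remaining = 76.28418 mL × 4.831461 mg/mL = 368.564 mg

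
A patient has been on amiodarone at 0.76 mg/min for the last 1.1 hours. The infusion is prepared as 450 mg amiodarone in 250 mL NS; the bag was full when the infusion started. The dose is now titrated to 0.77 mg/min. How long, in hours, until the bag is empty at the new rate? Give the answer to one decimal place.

8.7 hours

Initial rate:
0.76 mg/min × 60 min/hr = 45.6 mg/hr
Concentration = 450 mg ÷ 250 mL = 1.8 mg/mL
Rate = 45.6 mg/hr ÷ 1.8 mg/mL = 25.33333 mL/hr
Volume infused so far = 25.33333 mL/hr × 1.1 hr = 27.86667 mL
Volume remaining = 250 − 27.86667 = 222.1333 mL
New rate:
0.77 mg/min × 60 min/hr = 46.2 mg/hr
Rate = 46.2 mg/hr ÷ 1.8 mg/mL = 25.66667 mL/hr
Time remaining = 222.1333 mL ÷ 25.66667 mL/hr = 8.654545 hr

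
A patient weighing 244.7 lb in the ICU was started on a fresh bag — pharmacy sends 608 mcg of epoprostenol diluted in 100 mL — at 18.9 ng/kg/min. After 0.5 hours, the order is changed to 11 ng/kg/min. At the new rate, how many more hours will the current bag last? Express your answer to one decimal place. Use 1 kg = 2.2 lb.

Initial rate:
Weight = 244.7 lb ÷ 2.2 lb/kg = 111.2273 kg
Dose = 18.9 ng/kg/min × 111.2273 kg = 2102.195 ng/min
2102.195 ng/min × 60 min/hr = 126131.7 ng/hr
Concentration = 608 mcg ÷ 100 mL = 6.08 mcg/mL = 6080 ng/mL
Rate = 126131.7 ng/hr ÷ 6080 ng/mL = 20.74535 mL/hr
Volume infused so far = 20.74535 mL/hr × 0.5 hr = 10.37267 mL
Volume remaining = 100 − 10.37267 = 89.62733 mL
New rate:
Dose = 11 ng/kg/min × 111.2273 kg = 1223.5 ng/min
1223.5 ng/min × 60 min/hr = 73410 ng/hr
Rate = 73410 ng/hr ÷ 6080 ng/mL = 12.07401 mL/hr
Time remaining = 89.62733 mL ÷ 12.07401 mL/hr = 7.423159 hr

7.4 hours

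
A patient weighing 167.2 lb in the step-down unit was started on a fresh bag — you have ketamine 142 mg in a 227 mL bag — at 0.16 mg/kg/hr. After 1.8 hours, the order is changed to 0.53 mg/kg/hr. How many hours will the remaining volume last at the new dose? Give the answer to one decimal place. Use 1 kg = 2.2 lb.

3.0 hours

Initial rate:
Weight = 167.2 lb ÷ 2.2 lb/kg = 76 kg
Dose = 0.16 mg/kg/hr × 76 kg = 12.16 mg/hr
Concentration = 142 mg ÷ 227 mL = 0.6255507 mg/mL
Rate = 12.16 mg/hr ÷ 0.6255507 mg/mL = 19.43887 mL/hr
Volume infused so far = 19.43887 mL/hr × 1.8 hr = 34.98997 mL
Volume remaining = 227 − 34.98997 = 192.01 mL
New rate:
Dose = 0.53 mg/kg/hr × 76 kg = 40.28 mg/hr
Rate = 40.28 mg/hr ÷ 0.6255507 mg/mL = 64.39127 mL/hr
Time remaining = 192.01 mL ÷ 64.39127 mL/hr = 2.981927 hr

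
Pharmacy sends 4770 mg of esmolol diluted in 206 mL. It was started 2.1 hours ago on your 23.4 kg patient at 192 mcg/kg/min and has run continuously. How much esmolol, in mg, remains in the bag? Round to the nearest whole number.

4204 mg

Dose = 192 mcg/kg/min × 23.4 kg = 4492.8 mcg/min
4492.8 mcg/min × 60 min/hr = 269568 mcg/hr
Concentration = 4770 mg ÷ 206 mL = 23.15534 mg/mL = 23155.34 mcg/mL
Rate = 269568 mcg/hr ÷ 23155.34 mcg/mL = 11.64172 mL/hr
Volume infused = 11.64172 mL/hr × 2.1 hr = 24.44761 mL
Volume remaining = 206 − 24.44761 = 181.5524 mL
Drug remaining = 181.5524 mL × 23155.34 mcg/mL = 4203907 mcg = 4203.907 mg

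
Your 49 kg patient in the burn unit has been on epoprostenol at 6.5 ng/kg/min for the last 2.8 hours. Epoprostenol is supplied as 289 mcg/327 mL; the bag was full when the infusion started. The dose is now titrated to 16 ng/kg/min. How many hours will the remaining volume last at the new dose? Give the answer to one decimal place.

Initial rate:
Dose = 6.5 ng/kg/min × 49 kg = 318.5 ng/min
318.5 ng/min × 60 min/hr = 19110 ng/hr
Concentration = 289 mcg ÷ 327 mL = 0.883792 mcg/mL = 883.792 ng/mL
Rate = 19110 ng/hr ÷ 883.792 ng/mL = 21.62273 mL/hr
Volume infused so far = 21.62273 mL/hr × 2.8 hr = 60.54365 mL
Volume remaining = 327 − 60.54365 = 266.4563 mL
New rate:
Dose = 16 ng/kg/min × 49 kg = 784 ng/min
784 ng/min × 60 min/hr = 47040 ng/hr
Rate = 47040 ng/hr ÷ 883.792 ng/mL = 53.22519 mL/hr
Time remaining = 266.4563 mL ÷ 53.22519 mL/hr = 5.006207 hr

5.0 hours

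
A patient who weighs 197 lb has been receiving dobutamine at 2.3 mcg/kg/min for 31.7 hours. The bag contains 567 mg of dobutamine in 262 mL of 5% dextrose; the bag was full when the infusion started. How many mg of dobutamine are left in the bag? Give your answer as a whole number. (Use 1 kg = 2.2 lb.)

175 mg

Weight = 197 lb ÷ 2.2 lb/kg = 89.54545 kg
Dose = 2.3 mcg/kg/min × 89.54545 kg = 205.9545 mcg/min
205.9545 mcg/min × 60 min/hr = 12357.27 mcg/hr
Concentration = 567 mg ÷ 262 mL = 2.164122 mg/mL = 2164.122 mcg/mL
Rate = 12357.27 mcg/hr ÷ 2164.122 mcg/mL = 5.710063 mL/hr
Volume infused = 5.710063 mL/hr × 31.7 hr = 181.009 mL
Volume remaining = 262 − 181.009 = 80.99102 mL
Drug remaining = 80.99102 mL × 2164.122 mcg/mL = 175274.5 mcg = 175.2745 mg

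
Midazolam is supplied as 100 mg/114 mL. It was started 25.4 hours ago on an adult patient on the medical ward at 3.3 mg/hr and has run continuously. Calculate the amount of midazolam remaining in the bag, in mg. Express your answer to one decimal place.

Concentration = 100 mg ÷ 114 mL = 0.877193 mg/mL
Rate = 3.3 mg/hr ÷ 0.877193 mg/mL = 3.762 mL/hr
Volume infused = 3.762 mL/hr × 25.4 hr = 95.5548 mL
Volume remaining = 114 − 95.5548 = 18.4452 mL
Drug remaining = 18.4452 mL × 0.877193 mg/mL = 16.18 mg

16.2 mg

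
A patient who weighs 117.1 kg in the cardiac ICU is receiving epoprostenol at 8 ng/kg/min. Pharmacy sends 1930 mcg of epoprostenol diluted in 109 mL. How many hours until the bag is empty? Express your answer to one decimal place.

Dose = 8 ng/kg/min × 117.1 kg = 936.8 ng/min
936.8 ng/min × 60 min/hr = 56208 ng/hr
Concentration = 1930 mcg ÷ 109 mL = 17.70642 mcg/mL = 17706.42 ng/mL
Rate = 56208 ng/hr ÷ 17706.42 ng/mL = 3.174441 mL/hr
Duration = 109 mL ÷ 3.174441 mL/hr = 34.33675 hr

34.3 hours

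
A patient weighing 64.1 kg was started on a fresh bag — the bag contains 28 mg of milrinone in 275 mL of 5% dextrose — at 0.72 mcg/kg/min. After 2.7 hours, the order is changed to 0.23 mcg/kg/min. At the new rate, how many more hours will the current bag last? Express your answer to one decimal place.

23.2 hours

Initial rate:
Dose = 0.72 mcg/kg/min × 64.1 kg = 46.152 mcg/min
46.152 mcg/min × 60 min/hr = 2769.12 mcg/hr
Concentration = 28 mg ÷ 275 mL = 0.1018182 mg/mL = 101.8182 mcg/mL
Rate = 2769.12 mcg/hr ÷ 101.8182 mcg/mL = 27.19671 mL/hr
Volume infused so far = 27.19671 mL/hr × 2.7 hr = 73.43113 mL
Volume remaining = 275 − 73.43113 = 201.5689 mL
New rate:
Dose = 0.23 mcg/kg/min × 64.1 kg = 14.743 mcg/min
14.743 mcg/min × 60 min/hr = 884.58 mcg/hr
Rate = 884.58 mcg/hr ÷ 101.8182 mcg/mL = 8.687839 mL/hr
Time remaining = 201.5689 mL ÷ 8.687839 mL/hr = 23.20127 hr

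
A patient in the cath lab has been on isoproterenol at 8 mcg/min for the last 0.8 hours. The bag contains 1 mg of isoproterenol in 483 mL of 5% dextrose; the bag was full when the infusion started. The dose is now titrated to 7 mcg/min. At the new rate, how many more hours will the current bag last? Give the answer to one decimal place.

1.5 hours

Initial rate:
8 mcg/min × 60 min/hr = 480 mcg/hr
Concentration = 1 mg ÷ 483 mL = 0.002070393 mg/mL = 2.070393 mcg/mL
Rate = 480 mcg/hr ÷ 2.070393 mcg/mL = 231.84 mL/hr
Volume infused so far = 231.84 mL/hr × 0.8 hr = 185.472 mL
Volume remaining = 483 − 185.472 = 297.528 mL
New rate:
7 mcg/min × 60 min/hr = 420 mcg/hr
Rate = 420 mcg/hr ÷ 2.070393 mcg/mL = 202.86 mL/hr
Time remaining = 297.528 mL ÷ 202.86 mL/hr = 1.466667 hr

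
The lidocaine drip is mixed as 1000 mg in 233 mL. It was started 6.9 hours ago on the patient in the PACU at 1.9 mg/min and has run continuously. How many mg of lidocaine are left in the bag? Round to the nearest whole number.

213 mg

1.9 mg/min × 60 min/hr = 114 mg/hr
Concentration = 1000 mg ÷ 233 mL = 4.291845 mg/mL
Rate = 114 mg/hr ÷ 4.291845 mg/mL = 26.562 mL/hr
Volume infused = 26.562 mL/hr × 6.9 hr = 183.2778 mL
Volume remaining = 233 − 183.2778 = 49.7222 mL
Drug remaining = 49.7222 mL × 4.291845 mg/mL = 213.4 mg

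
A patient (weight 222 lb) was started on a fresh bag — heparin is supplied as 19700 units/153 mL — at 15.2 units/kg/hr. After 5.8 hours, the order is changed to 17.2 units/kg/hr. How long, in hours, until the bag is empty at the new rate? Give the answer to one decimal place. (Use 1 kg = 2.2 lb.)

Initial rate:
Weight = 222 lb ÷ 2.2 lb/kg = 100.9091 kg
Dose = 15.2 units/kg/hr × 100.9091 kg = 1533.818 units/hr
Concentration = 19700 units ÷ 153 mL = 128.7582 units/mL
Rate = 1533.818 units/hr ÷ 128.7582 units/mL = 11.9124 mL/hr
Volume infused so far = 11.9124 mL/hr × 5.8 hr = 69.09189 mL
Volume remaining = 153 − 69.09189 = 83.90811 mL
New rate:
Dose = 17.2 units/kg/hr × 100.9091 kg = 1735.636 units/hr
Rate = 1735.636 units/hr ÷ 128.7582 units/mL = 13.47982 mL/hr
Time remaining = 83.90811 mL ÷ 13.47982 mL/hr = 6.224722 hr

6.2 hours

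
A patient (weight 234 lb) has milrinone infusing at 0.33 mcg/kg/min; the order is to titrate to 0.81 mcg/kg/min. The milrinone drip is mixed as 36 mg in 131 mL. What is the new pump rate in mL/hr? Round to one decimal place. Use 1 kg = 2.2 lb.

Weight = 234 lb ÷ 2.2 lb/kg = 106.3636 kg
Dose = 0.81 mcg/kg/min × 106.3636 kg = 86.15455 mcg/min
86.15455 mcg/min × 60 min/hr = 5169.273 mcg/hr
Concentration = 36 mg ÷ 131 mL = 0.2748092 mg/mL = 274.8092 mcg/mL
Rate = 5169.273 mcg/hr ÷ 274.8092 mcg/mL = 18.81041 mL/hr

18.8 mL/hr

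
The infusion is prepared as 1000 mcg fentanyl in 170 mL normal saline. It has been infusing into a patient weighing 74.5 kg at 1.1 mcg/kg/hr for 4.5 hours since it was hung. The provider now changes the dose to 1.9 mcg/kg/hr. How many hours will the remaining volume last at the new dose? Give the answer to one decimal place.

Initial rate:
Dose = 1.1 mcg/kg/hr × 74.5 kg = 81.95 mcg/hr
Concentration = 1000 mcg ÷ 170 mL = 5.882353 mcg/mL
Rate = 81.95 mcg/hr ÷ 5.882353 mcg/mL = 13.9315 mL/hr
Volume infused so far = 13.9315 mL/hr × 4.5 hr = 62.69175 mL
Volume remaining = 170 − 62.69175 = 107.3083 mL
New rate:
Dose = 1.9 mcg/kg/hr × 74.5 kg = 141.55 mcg/hr
Rate = 141.55 mcg/hr ÷ 5.882353 mcg/mL = 24.0635 mL/hr
Time remaining = 107.3083 mL ÷ 24.0635 mL/hr = 4.459378 hr

4.5 hours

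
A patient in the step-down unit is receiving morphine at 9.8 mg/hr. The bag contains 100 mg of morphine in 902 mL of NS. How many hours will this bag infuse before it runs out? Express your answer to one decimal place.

10.2 hours

Concentration = 100 mg ÷ 902 mL = 0.1108647 mg/mL
Rate = 9.8 mg/hr ÷ 0.1108647 mg/mL = 88.396 mL/hr
Duration = 902 mL ÷ 88.396 mL/hr = 10.20408 hr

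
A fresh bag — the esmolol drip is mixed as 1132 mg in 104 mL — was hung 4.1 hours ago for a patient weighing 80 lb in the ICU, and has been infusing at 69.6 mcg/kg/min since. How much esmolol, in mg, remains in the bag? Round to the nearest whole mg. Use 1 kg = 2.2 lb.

Weight = 80 lb ÷ 2.2 lb/kg = 36.36364 kg
Dose = 69.6 mcg/kg/min × 36.36364 kg = 2530.909 mcg/min
2530.909 mcg/min × 60 min/hr = 151854.5 mcg/hr
Concentration = 1132 mg ÷ 104 mL = 10.88462 mg/mL = 10884.62 mcg/mL
Rate = 151854.5 mcg/hr ÷ 10884.62 mcg/mL = 13.9513 mL/hr
Volume infused = 13.9513 mL/hr × 4.1 hr = 57.20033 mL
Volume remaining = 104 − 57.20033 = 46.79967 mL
Drug remaining = 46.79967 mL × 10884.62 mcg/mL = 509396.4 mcg = 509.3964 mg

509 mg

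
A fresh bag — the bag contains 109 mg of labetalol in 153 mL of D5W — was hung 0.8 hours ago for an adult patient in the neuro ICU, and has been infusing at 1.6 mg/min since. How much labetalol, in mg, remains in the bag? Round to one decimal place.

1.6 mg/min × 60 min/hr = 96 mg/hr
Concentration = 109 mg ÷ 153 mL = 0.7124183 mg/mL
Rate = 96 mg/hr ÷ 0.7124183 mg/mL = 134.7523 mL/hr
Volume infused = 134.7523 mL/hr × 0.8 hr = 107.8018 mL
Volume remaining = 153 − 107.8018 = 45.19817 mL
Drug remaining = 45.19817 mL × 0.7124183 mg/mL = 32.2 mg

32.2 mg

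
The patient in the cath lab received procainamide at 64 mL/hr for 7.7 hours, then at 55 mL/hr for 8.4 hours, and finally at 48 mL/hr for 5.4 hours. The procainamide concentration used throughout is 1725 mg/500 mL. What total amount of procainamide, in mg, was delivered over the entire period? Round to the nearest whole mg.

Concentration = 1725 mg ÷ 500 mL = 3.45 mg/mL
Stage 1: 64 mL/hr × 7.7 hr = 492.8 mL → 492.8 mL × 3.45 mg/mL = 1700.16 mg
Stage 2: 55 mL/hr × 8.4 hr = 462 mL → 462 mL × 3.45 mg/mL = 1593.9 mg
Stage 3: 48 mL/hr × 5.4 hr = 259.2 mL → 259.2 mL × 3.45 mg/mL = 894.24 mg
Total = 1700.16 + 1593.9 + 894.24 = 4188.3 mg

4188 mg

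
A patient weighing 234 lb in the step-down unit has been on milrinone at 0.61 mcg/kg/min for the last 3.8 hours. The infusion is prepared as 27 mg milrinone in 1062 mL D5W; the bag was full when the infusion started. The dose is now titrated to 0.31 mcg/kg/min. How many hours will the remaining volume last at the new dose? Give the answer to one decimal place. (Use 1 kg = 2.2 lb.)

6.2 hours

Initial rate:
Weight = 234 lb ÷ 2.2 lb/kg = 106.3636 kg
Dose = 0.61 mcg/kg/min × 106.3636 kg = 64.88182 mcg/min
64.88182 mcg/min × 60 min/hr = 3892.909 mcg/hr
Concentration = 27 mg ÷ 1062 mL = 0.02542373 mg/mL = 25.42373 mcg/mL
Rate = 3892.909 mcg/hr ÷ 25.42373 mcg/mL = 153.1211 mL/hr
Volume infused so far = 153.1211 mL/hr × 3.8 hr = 581.8601 mL
Volume remaining = 1062 − 581.8601 = 480.1399 mL
New rate:
Dose = 0.31 mcg/kg/min × 106.3636 kg = 32.97273 mcg/min
32.97273 mcg/min × 60 min/hr = 1978.364 mcg/hr
Rate = 1978.364 mcg/hr ÷ 25.42373 mcg/mL = 77.81564 mL/hr
Time remaining = 480.1399 mL ÷ 77.81564 mL/hr = 6.170223 hr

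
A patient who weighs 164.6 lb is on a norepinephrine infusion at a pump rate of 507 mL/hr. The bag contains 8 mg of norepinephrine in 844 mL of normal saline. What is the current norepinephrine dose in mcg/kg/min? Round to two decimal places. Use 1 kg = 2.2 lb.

1.07 mcg/kg/min

Weight = 164.6 lb ÷ 2.2 lb/kg = 74.81818 kg
Concentration = 8 mg ÷ 844 mL = 0.009478673 mg/mL = 9.478673 mcg/mL
Drug rate = 507 mL/hr × 9.478673 mcg/mL = 4805.687 mcg/hr
4805.687 mcg/hr ÷ 60 min/hr = 80.09479 mcg/min
80.09479 mcg/min ÷ 74.81818 kg = 1.070526 mcg/kg/min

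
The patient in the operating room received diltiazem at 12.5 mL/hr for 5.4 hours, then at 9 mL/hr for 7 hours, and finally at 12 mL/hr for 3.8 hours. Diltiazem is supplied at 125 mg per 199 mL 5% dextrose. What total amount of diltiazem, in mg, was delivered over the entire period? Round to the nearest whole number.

Concentration = 125 mg ÷ 199 mL = 0.6281407 mg/mL
Stage 1: 12.5 mL/hr × 5.4 hr = 67.5 mL → 67.5 mL × 0.6281407 mg/mL = 42.3995 mg
Stage 2: 9 mL/hr × 7 hr = 63 mL → 63 mL × 0.6281407 mg/mL = 39.57286 mg
Stage 3: 12 mL/hr × 3.8 hr = 45.6 mL → 45.6 mL × 0.6281407 mg/mL = 28.64322 mg
Total = 42.3995 + 39.57286 + 28.64322 = 110.6156 mg

111 mg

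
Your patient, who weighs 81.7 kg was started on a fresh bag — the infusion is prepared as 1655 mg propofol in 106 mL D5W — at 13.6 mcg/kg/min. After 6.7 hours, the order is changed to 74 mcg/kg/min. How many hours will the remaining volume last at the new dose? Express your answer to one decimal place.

3.3 hours

Initial rate:
Dose = 13.6 mcg/kg/min × 81.7 kg = 1111.12 mcg/min
1111.12 mcg/min × 60 min/hr = 66667.2 mcg/hr
Concentration = 1655 mg ÷ 106 mL = 15.61321 mg/mL = 15613.21 mcg/mL
Rate = 66667.2 mcg/hr ÷ 15613.21 mcg/mL = 4.269923 mL/hr
Volume infused so far = 4.269923 mL/hr × 6.7 hr = 28.60849 mL
Volume remaining = 106 − 28.60849 = 77.39151 mL
New rate:
Dose = 74 mcg/kg/min × 81.7 kg = 6045.8 mcg/min
6045.8 mcg/min × 60 min/hr = 362748 mcg/hr
Rate = 362748 mcg/hr ÷ 15613.21 mcg/mL = 23.23341 mL/hr
Time remaining = 77.39151 mL ÷ 23.23341 mL/hr = 3.331045 hr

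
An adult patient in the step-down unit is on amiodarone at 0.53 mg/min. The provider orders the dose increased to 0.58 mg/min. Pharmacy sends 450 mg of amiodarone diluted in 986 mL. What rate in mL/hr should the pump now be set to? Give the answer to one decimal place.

0.58 mg/min × 60 min/hr = 34.8 mg/hr
Concentration = 450 mg ÷ 986 mL = 0.4563895 mg/mL
Rate = 34.8 mg/hr ÷ 0.4563895 mg/mL = 76.25067 mL/hr

76.3 mL/hr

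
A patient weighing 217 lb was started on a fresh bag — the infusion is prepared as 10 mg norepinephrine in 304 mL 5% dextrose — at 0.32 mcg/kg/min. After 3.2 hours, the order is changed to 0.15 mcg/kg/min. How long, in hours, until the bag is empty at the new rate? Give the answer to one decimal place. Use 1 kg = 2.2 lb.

Initial rate:
Weight = 217 lb ÷ 2.2 lb/kg = 98.63636 kg
Dose = 0.32 mcg/kg/min × 98.63636 kg = 31.56364 mcg/min
31.56364 mcg/min × 60 min/hr = 1893.818 mcg/hr
Concentration = 10 mg ÷ 304 mL = 0.03289474 mg/mL = 32.89474 mcg/mL
Rate = 1893.818 mcg/hr ÷ 32.89474 mcg/mL = 57.57207 mL/hr
Volume infused so far = 57.57207 mL/hr × 3.2 hr = 184.2306 mL
Volume remaining = 304 − 184.2306 = 119.7694 mL
New rate:
Dose = 0.15 mcg/kg/min × 98.63636 kg = 14.79545 mcg/min
14.79545 mcg/min × 60 min/hr = 887.7273 mcg/hr
Rate = 887.7273 mcg/hr ÷ 32.89474 mcg/mL = 26.98691 mL/hr
Time remaining = 119.7694 mL ÷ 26.98691 mL/hr = 4.438054 hr

4.4 hours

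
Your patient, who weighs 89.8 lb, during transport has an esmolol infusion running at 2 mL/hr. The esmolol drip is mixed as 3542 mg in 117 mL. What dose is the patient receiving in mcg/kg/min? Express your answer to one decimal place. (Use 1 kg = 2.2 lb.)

24.7 mcg/kg/min

Weight = 89.8 lb ÷ 2.2 lb/kg = 40.81818 kg
Concentration = 3542 mg ÷ 117 mL = 30.2735 mg/mL = 30273.5 mcg/mL
Drug rate = 2 mL/hr × 30273.5 mcg/mL = 60547.01 mcg/hr
60547.01 mcg/hr ÷ 60 min/hr = 1009.117 mcg/min
1009.117 mcg/min ÷ 40.81818 kg = 24.72224 mcg/kg/min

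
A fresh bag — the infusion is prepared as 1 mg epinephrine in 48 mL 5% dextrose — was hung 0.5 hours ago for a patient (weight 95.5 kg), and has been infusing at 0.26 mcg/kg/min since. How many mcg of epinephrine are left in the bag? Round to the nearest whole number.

Dose = 0.26 mcg/kg/min × 95.5 kg = 24.83 mcg/min
24.83 mcg/min × 60 min/hr = 1489.8 mcg/hr
Concentration = 1 mg ÷ 48 mL = 0.02083333 mg/mL = 20.83333 mcg/mL
Rate = 1489.8 mcg/hr ÷ 20.83333 mcg/mL = 71.5104 mL/hr
Volume infused = 71.5104 mL/hr × 0.5 hr = 35.7552 mL
Volume remaining = 48 − 35.7552 = 12.2448 mL
Drug remaining = 12.2448 mL × 20.83333 mcg/mL = 255.1 mcg

255 mcg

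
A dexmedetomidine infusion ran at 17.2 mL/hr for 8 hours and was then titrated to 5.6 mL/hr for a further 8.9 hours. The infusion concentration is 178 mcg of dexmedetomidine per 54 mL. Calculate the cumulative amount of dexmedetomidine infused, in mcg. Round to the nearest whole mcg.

Concentration = 178 mcg ÷ 54 mL = 3.296296 mcg/mL
Stage 1: 17.2 mL/hr × 8 hr = 137.6 mL → 137.6 mL × 3.296296 mcg/mL = 453.5704 mcg
Stage 2: 5.6 mL/hr × 8.9 hr = 49.84 mL → 49.84 mL × 3.296296 mcg/mL = 164.2874 mcg
Total = 453.5704 + 164.2874 = 617.8578 mcg

618 mcg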